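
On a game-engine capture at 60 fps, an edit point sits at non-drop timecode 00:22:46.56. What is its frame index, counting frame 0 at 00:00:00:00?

82016

Total seconds to the label: (0 × 3600 + 22 × 60 + 46) = 1366.
Frame index = 1366 × 60 + 56 = 82016.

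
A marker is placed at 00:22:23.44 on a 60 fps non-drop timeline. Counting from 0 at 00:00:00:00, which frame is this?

frame 80624

Total seconds to the label: (0 × 3600 + 22 × 60 + 23) = 1343.
Frame index = 1343 × 60 + 44 = 80624.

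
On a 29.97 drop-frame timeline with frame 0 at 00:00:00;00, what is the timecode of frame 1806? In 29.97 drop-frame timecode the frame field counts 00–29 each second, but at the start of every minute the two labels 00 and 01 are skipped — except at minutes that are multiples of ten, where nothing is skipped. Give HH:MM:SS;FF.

00:01:00;08

Ten DF minutes hold 17982 frames, so frame 1806 lies in block 0 (frames 0–17981) with 1806 frames into that block.
The block's first minute is 1800 frames and the rest 1798 each; 1806 frames reaches minute 1, so 0 × 18 + 1 × 2 = 2 labels have been skipped so far.
Adding those back, label number 1806 + 2 = 1808 at 30 labels/s is 60 s + 8 f = 0 h 1 min 0 s frame 8, i.e. 00:01:00;08.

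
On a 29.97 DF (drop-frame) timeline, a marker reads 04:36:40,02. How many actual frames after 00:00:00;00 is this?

As if non-drop at 30 labels/s: (4 × 3600 + 36 × 60 + 40) × 30 + 2 = 498002.
Minute boundaries passed: 276; those not divisible by 10: 276 − 27 = 249; dropped labels = 2 × 249 = 498.
Actual frame index = 498002 − 498 = 497504.

497504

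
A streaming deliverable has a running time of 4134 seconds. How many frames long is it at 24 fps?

99216 frames

Frames = 4134 × 24 = 99216.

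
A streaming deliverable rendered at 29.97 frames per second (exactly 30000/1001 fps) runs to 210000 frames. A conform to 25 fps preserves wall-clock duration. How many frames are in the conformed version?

Target frames = source frames × (target rate / source rate) = 210000 × (25)/(30000/1001) = 210000 × 1001/1200 = 175175.

175175 frames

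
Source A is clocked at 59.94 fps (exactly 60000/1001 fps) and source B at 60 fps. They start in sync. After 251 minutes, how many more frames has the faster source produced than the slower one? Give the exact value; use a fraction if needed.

903600/1001 frames

251 min = 15060 s.
A emits 60000/1001 × 15060 = 903600000/1001 frames; B emits 60 × 15060 = 903600.
Difference = 903600/1001 frames (≈ 902.6973); B is ahead of A.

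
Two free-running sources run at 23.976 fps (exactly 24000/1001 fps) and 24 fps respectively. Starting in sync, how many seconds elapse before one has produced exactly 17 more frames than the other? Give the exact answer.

The gap grows by |24 − 24000/1001| = 24/1001 frames per second.
Time for a 17-frame gap: 17 ÷ (24/1001) = 17017/24 s.

17017/24 seconds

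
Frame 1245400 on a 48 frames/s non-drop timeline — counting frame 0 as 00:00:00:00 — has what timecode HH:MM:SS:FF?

07:12:25:40

1245400 ÷ 48 = 25945 full seconds, remainder 40 frames.
25945 s = 7 h 12 min 25 s.
Timecode: 07:12:25:40.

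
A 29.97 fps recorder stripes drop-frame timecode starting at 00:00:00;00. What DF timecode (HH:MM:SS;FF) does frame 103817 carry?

00:57:44;01

Ten DF minutes hold 17982 frames, so frame 103817 lies in block 5 (frames 89910–107891) with 13907 frames into that block.
The block's first minute is 1800 frames and the rest 1798 each; 13907 frames reaches minute 7, so 5 × 18 + 7 × 2 = 104 labels have been skipped so far.
Adding those back, label number 103817 + 104 = 103921 at 30 labels/s is 3464 s + 1 f = 0 h 57 min 44 s frame 1, i.e. 00:57:44;01.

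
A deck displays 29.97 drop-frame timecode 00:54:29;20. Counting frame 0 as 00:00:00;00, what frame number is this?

As if non-drop at 30 labels/s: (0 × 3600 + 54 × 60 + 29) × 30 + 20 = 98090.
Minute boundaries passed: 54; those not divisible by 10: 54 − 5 = 49; dropped labels = 2 × 49 = 98.
Actual frame index = 98090 − 98 = 97992.

97992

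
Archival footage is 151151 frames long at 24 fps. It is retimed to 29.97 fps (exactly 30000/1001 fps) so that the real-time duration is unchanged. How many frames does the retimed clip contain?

Target frames = source frames × (target rate / source rate) = 151151 × (30000/1001)/(24) = 151151 × 1250/1001 = 188750.

188750 frames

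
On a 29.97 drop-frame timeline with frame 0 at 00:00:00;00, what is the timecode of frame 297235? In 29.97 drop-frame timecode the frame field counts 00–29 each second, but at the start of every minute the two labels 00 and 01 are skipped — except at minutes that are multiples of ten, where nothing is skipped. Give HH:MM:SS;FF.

02:45:17;23

Each 10-minute DF block holds 10 × 60 × 30 − 9 × 2 = 17982 frames. 297235 ÷ 17982 → 16 full blocks, remainder 9523.
Within the partial block the first minute is 1800 frames and each further minute 1798, so 5 further minute boundaries passed. Total skipped labels = 18 × 16 + 2 × 5 = 298.
Non-drop label index = 297235 + 298 = 297533; at 30 labels/s that is 02:45:17:23, i.e. DF 02:45:17;23.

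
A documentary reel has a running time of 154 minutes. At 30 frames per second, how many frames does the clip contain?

154 min = 9240 s.
Frames = 9240 × 30 = 277200.

277200 frames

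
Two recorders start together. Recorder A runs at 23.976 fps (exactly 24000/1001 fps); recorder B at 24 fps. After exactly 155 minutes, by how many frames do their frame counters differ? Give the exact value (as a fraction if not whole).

155 min = 9300 s.
A emits 24000/1001 × 9300 = 223200000/1001 frames; B emits 24 × 9300 = 223200.
Difference = 223200/1001 frames (≈ 222.9770); B is ahead of A.

223200/1001 frames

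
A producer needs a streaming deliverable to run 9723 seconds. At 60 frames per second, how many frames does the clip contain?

Frames = 9723 × 60 = 583380.

583380 frames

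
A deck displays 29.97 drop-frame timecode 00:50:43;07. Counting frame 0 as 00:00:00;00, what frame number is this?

91207

As if non-drop at 30 labels/s: (0 × 3600 + 50 × 60 + 43) × 30 + 7 = 91297.
Minute boundaries passed: 50; those not divisible by 10: 50 − 5 = 45; dropped labels = 2 × 45 = 90.
Actual frame index = 91297 − 90 = 91207.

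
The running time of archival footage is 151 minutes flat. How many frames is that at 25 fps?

226500 frames

151 min = 9060 s.
Frames = 9060 × 25 = 226500.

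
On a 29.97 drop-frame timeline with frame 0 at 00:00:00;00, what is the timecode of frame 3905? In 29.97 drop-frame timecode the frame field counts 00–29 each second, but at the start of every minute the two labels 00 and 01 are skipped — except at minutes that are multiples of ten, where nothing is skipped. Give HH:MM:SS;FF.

Each 10-minute DF block holds 10 × 60 × 30 − 9 × 2 = 17982 frames. 3905 ÷ 17982 → 0 full blocks, remainder 3905.
Within the partial block the first minute is 1800 frames and each further minute 1798, so 2 further minute boundaries passed. Total skipped labels = 18 × 0 + 2 × 2 = 4.
Non-drop label index = 3905 + 4 = 3909; at 30 labels/s that is 00:02:10:09, i.e. DF 00:02:10;09.

00:02:10;09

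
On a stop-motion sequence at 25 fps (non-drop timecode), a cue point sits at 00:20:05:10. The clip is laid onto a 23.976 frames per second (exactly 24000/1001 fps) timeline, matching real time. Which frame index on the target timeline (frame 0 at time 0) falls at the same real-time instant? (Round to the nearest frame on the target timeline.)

frame 28901

Source frame index: (0×3600 + 20×60 + 5) × 25 + 10 = 30135.
Real time: 30135 / (25) = 6027/5 s.
Target frame: (6027/5) × (24000/1001) = 4132800/143 ≈ 28900.699 → 28901.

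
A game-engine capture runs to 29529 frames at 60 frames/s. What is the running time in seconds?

Running time = 29529 / (60) = 492.15 s.

492.15 seconds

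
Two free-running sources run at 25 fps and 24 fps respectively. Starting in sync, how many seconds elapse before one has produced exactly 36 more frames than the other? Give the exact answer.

36 seconds

The gap grows by |24 − 25| = 1 frame per second.
Time for a 36-frame gap: 36 ÷ (1) = 36 s.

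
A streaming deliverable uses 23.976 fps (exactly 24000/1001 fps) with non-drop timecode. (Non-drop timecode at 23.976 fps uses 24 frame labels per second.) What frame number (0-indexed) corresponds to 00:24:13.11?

34883

Total seconds to the label: (0 × 3600 + 24 × 60 + 13) = 1453.
Frame index = 1453 × 24 + 11 = 34883.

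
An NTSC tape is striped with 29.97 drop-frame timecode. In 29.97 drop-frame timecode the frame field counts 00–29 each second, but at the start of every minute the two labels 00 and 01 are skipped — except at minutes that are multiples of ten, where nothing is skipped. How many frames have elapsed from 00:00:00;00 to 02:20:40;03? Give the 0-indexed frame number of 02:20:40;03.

252951

As if non-drop at 30 labels/s: (2 × 3600 + 20 × 60 + 40) × 30 + 3 = 253203.
Minute boundaries passed: 140; those not divisible by 10: 140 − 14 = 126; dropped labels = 2 × 126 = 252.
Actual frame index = 253203 − 252 = 252951.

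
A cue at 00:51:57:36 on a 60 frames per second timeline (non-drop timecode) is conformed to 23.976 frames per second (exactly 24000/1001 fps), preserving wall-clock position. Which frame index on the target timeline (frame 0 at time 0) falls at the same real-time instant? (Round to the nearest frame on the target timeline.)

frame 74748

Source frame index: (0×3600 + 51×60 + 57) × 60 + 36 = 187056.
Real time: 187056 / (60) = 15588/5 s.
Target frame: (15588/5) × (24000/1001) = 74822400/1001 ≈ 74747.652 → 74748.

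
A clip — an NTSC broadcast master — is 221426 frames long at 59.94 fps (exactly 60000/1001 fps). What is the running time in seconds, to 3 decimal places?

3694.124 seconds

Running time = 221426 × 1001/60000 = 110823713/30000 s ≈ 3694.124 s.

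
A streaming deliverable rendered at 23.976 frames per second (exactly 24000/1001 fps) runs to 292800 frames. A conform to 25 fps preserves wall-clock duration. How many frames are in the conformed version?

Target frames = source frames × (target rate / source rate) = 292800 × (25)/(24000/1001) = 292800 × 1001/960 = 305305.

305305 frames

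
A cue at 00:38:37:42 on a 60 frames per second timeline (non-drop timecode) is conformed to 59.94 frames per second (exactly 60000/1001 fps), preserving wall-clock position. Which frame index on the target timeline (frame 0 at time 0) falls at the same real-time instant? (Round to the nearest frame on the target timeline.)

Source frame index: (0×3600 + 38×60 + 37) × 60 + 42 = 139062.
Real time: 139062 / (60) = 23177/10 s.
Target frame: (23177/10) × (60000/1001) = 1806000/13 ≈ 138923.077 → 138923.

frame 138923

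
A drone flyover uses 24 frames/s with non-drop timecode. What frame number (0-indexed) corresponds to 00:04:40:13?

6733

Total seconds to the label: (0 × 3600 + 4 × 60 + 40) = 280.
Frame index = 280 × 24 + 13 = 6733.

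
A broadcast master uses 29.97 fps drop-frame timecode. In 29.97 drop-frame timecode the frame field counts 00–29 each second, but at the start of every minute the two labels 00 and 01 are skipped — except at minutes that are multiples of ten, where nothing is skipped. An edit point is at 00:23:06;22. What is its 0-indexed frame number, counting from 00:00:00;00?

As if non-drop at 30 labels/s: (0 × 3600 + 23 × 60 + 6) × 30 + 22 = 41602.
Minute boundaries passed: 23; those not divisible by 10: 23 − 2 = 21; dropped labels = 2 × 21 = 42.
Actual frame index = 41602 − 42 = 41560.

41560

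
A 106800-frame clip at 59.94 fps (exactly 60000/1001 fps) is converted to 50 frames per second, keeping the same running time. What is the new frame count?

89089 frames

Target frames = source frames × (target rate / source rate) = 106800 × (50)/(60000/1001) = 106800 × 1001/1200 = 89089.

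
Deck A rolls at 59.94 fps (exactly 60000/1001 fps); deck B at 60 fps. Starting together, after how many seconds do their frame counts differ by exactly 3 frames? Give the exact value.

The gap grows by |60 − 60000/1001| = 60/1001 frames per second.
Time for a 3-frame gap: 3 ÷ (60/1001) = 50.05 s.

50.05 seconds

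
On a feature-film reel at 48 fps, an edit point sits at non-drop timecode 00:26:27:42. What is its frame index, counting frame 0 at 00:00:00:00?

frame 76218

Total seconds to the label: (0 × 3600 + 26 × 60 + 27) = 1587.
Frame index = 1587 × 48 + 42 = 76218.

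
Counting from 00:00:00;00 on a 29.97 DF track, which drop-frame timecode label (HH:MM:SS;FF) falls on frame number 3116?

00:01:43;28

Ten DF minutes hold 17982 frames, so frame 3116 lies in block 0 (frames 0–17981) with 3116 frames into that block.
The block's first minute is 1800 frames and the rest 1798 each; 3116 frames reaches minute 1, so 0 × 18 + 1 × 2 = 2 labels have been skipped so far.
Adding those back, label number 3116 + 2 = 3118 at 30 labels/s is 103 s + 28 f = 0 h 1 min 43 s frame 28, i.e. 00:01:43;28.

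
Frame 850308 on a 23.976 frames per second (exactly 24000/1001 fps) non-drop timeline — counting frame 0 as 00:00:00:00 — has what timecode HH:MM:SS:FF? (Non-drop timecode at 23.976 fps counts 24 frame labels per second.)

09:50:29:12

850308 ÷ 24 = 35429 full seconds, remainder 12 frames.
35429 s = 9 h 50 min 29 s.
Timecode: 09:50:29:12.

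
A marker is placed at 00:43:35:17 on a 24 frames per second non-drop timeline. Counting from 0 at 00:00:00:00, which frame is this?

62777

Total seconds to the label: (0 × 3600 + 43 × 60 + 35) = 2615.
Frame index = 2615 × 24 + 17 = 62777.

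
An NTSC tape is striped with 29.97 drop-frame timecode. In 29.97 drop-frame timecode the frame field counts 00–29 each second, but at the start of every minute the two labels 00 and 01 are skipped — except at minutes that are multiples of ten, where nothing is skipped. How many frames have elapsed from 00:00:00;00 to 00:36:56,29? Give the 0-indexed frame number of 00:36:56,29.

As if non-drop at 30 labels/s: (0 × 3600 + 36 × 60 + 56) × 30 + 29 = 66509.
Minute boundaries passed: 36; those not divisible by 10: 36 − 3 = 33; dropped labels = 2 × 33 = 66.
Actual frame index = 66509 − 66 = 66443.

66443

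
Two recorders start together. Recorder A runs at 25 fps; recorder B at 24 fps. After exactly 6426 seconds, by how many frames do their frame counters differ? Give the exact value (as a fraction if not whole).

A emits 25 × 6426 = 160650 frames; B emits 24 × 6426 = 154224.
Difference = 6426 frames; B is behind A.

6426 frames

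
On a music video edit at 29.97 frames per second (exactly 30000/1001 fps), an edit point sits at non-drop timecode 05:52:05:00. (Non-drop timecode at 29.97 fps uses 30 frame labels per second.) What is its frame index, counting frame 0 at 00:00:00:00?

Total seconds to the label: (5 × 3600 + 52 × 60 + 5) = 21125.
Frame index = 21125 × 30 + 0 = 633750.

633750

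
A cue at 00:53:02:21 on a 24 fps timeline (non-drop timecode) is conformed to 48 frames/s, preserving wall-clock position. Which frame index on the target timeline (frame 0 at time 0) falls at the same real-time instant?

Source frame index: (0×3600 + 53×60 + 2) × 24 + 21 = 76389.
Real time: 76389 / (24) = 25463/8 s.
Target frame: (25463/8) × (48) = 152778.

frame 152778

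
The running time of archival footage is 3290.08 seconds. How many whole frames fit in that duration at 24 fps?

78961 frames

Frames = 3290.08 × 24 = 1974048/25 ≈ 78961.9200.
Complete frames: 78961.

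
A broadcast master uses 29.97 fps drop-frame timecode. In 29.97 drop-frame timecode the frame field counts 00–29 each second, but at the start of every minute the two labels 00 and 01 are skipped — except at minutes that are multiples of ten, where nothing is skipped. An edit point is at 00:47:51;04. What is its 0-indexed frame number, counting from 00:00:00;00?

86048

As if non-drop at 30 labels/s: (0 × 3600 + 47 × 60 + 51) × 30 + 4 = 86134.
Minute boundaries passed: 47; those not divisible by 10: 47 − 4 = 43; dropped labels = 2 × 43 = 86.
Actual frame index = 86134 − 86 = 86048.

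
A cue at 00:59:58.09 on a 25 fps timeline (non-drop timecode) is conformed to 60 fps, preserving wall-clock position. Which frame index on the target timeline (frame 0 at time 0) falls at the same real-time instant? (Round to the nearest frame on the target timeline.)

Source frame index: (0×3600 + 59×60 + 58) × 25 + 9 = 89959.
Real time: 89959 / (25) = 89959/25 s.
Target frame: (89959/25) × (60) = 1079508/5 ≈ 215901.600 → 215902.

frame 215902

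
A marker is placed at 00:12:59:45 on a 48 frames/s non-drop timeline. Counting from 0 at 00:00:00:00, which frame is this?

Total seconds to the label: (0 × 3600 + 12 × 60 + 59) = 779.
Frame index = 779 × 48 + 45 = 37437.

frame 37437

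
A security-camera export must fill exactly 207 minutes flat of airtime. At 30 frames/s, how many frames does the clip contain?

372600 frames

207 min = 12420 s.
Frames = 12420 × 30 = 372600.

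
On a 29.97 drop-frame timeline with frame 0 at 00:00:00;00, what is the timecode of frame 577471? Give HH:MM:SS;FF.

05:21:08;09

Each 10-minute DF block holds 10 × 60 × 30 − 9 × 2 = 17982 frames. 577471 ÷ 17982 → 32 full blocks, remainder 2047.
Within the partial block the first minute is 1800 frames and each further minute 1798, so 1 further minute boundary passed. Total skipped labels = 18 × 32 + 2 × 1 = 578.
Non-drop label index = 577471 + 578 = 578049; at 30 labels/s that is 05:21:08:09, i.e. DF 05:21:08;09.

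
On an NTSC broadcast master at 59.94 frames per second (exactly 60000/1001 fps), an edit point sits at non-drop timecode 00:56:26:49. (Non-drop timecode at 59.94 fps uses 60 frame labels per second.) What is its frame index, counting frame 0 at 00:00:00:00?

Total seconds to the label: (0 × 3600 + 56 × 60 + 26) = 3386.
Frame index = 3386 × 60 + 49 = 203209.

203209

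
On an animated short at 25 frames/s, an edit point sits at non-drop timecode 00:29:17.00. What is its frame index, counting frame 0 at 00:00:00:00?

frame 43925

Total seconds to the label: (0 × 3600 + 29 × 60 + 17) = 1757.
Frame index = 1757 × 25 + 0 = 43925.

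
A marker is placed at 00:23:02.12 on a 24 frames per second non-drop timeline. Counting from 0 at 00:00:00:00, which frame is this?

Total seconds to the label: (0 × 3600 + 23 × 60 + 2) = 1382.
Frame index = 1382 × 24 + 12 = 33180.

frame 33180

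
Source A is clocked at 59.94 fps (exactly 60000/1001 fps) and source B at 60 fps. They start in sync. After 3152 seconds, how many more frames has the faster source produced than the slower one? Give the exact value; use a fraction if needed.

189120/1001 frames

A emits 60000/1001 × 3152 = 189120000/1001 frames; B emits 60 × 3152 = 189120.
Difference = 189120/1001 frames (≈ 188.9311); B is ahead of A.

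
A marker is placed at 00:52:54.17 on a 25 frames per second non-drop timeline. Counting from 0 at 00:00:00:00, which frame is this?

frame 79367

Total seconds to the label: (0 × 3600 + 52 × 60 + 54) = 3174.
Frame index = 3174 × 25 + 17 = 79367.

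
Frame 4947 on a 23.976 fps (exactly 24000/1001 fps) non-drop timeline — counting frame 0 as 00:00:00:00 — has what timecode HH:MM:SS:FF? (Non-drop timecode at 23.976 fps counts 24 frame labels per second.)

4947 ÷ 24 = 206 full seconds, remainder 3 frames.
206 s = 0 h 3 min 26 s.
Timecode: 00:03:26:03.

00:03:26:03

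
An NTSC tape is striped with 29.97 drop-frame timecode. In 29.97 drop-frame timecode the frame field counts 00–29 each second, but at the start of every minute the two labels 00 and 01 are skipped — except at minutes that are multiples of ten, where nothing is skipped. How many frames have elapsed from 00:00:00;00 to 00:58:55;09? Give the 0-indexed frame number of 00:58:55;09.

Complete 10-minute blocks: 5, each 17982 frames → 89910.
Remaining 8 whole minutes in the current block: 1800 + 7 × 1798 = 14386 frames.
Within the current minute: 55 × 30 + 9 − 2 = 1657 (labels ;00/;01 skipped at this minute). Total = 89910 + 14386 + 1657 = 105953.

105953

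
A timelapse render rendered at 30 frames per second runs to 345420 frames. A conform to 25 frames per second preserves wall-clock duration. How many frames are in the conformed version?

Target frames = source frames × (target rate / source rate) = 345420 × (25)/(30) = 345420 × 5/6 = 287850.

287850 frames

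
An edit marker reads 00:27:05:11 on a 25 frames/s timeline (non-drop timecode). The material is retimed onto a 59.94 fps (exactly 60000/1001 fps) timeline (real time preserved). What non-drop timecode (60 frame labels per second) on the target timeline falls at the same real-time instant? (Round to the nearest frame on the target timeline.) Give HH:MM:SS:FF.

00:27:03:49

Source frame index: (0×3600 + 27×60 + 5) × 25 + 11 = 40636.
Real time: 40636 / (25) = 40636/25 s.
Target frame: (40636/25) × (60000/1001) = 97526400/1001 ≈ 97428.971 → 97429.
At 60 labels/s: frame 97429 → 00:27:03:49.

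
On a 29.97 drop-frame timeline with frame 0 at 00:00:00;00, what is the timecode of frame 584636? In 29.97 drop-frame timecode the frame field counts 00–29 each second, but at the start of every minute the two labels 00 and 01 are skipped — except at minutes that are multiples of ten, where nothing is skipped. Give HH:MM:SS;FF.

Ten DF minutes hold 17982 frames, so frame 584636 lies in block 32 (frames 575424–593405) with 9212 frames into that block.
The block's first minute is 1800 frames and the rest 1798 each; 9212 frames reaches minute 5, so 32 × 18 + 5 × 2 = 586 labels have been skipped so far.
Adding those back, label number 584636 + 586 = 585222 at 30 labels/s is 19507 s + 12 f = 5 h 25 min 7 s frame 12, i.e. 05:25:07;12.

05:25:07;12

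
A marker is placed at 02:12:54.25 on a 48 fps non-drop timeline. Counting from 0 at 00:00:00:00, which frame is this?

Total seconds to the label: (2 × 3600 + 12 × 60 + 54) = 7974.
Frame index = 7974 × 48 + 25 = 382777.

382777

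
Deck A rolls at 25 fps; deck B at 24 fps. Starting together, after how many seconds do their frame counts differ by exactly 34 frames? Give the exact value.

34 seconds

The gap grows by |24 − 25| = 1 frame per second.
Time for a 34-frame gap: 34 ÷ (1) = 34 s.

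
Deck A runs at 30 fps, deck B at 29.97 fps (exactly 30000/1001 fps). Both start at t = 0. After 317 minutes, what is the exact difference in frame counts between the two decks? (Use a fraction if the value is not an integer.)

570600/1001 frames

317 min = 19020 s.
A emits 30 × 19020 = 570600 frames; B emits 30000/1001 × 19020 = 570600000/1001.
Difference = 570600/1001 frames (≈ 570.0300); B is behind A.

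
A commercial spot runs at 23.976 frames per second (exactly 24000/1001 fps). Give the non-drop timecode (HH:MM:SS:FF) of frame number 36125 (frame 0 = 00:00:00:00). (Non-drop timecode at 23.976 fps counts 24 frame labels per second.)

00:25:05:05

36125 ÷ 24 = 1505 full seconds, remainder 5 frames.
1505 s = 0 h 25 min 5 s.
Timecode: 00:25:05:05.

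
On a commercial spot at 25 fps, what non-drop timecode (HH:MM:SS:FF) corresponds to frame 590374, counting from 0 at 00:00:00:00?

06:33:34:24

590374 ÷ 25 = 23614 full seconds, remainder 24 frames.
23614 s = 6 h 33 min 34 s.
Timecode: 06:33:34:24.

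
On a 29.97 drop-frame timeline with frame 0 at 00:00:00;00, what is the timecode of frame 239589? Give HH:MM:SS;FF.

02:13:14;09

Ten DF minutes hold 17982 frames, so frame 239589 lies in block 13 (frames 233766–251747) with 5823 frames into that block.
The block's first minute is 1800 frames and the rest 1798 each; 5823 frames reaches minute 3, so 13 × 18 + 3 × 2 = 240 labels have been skipped so far.
Adding those back, label number 239589 + 240 = 239829 at 30 labels/s is 7994 s + 9 f = 2 h 13 min 14 s frame 9, i.e. 02:13:14;09.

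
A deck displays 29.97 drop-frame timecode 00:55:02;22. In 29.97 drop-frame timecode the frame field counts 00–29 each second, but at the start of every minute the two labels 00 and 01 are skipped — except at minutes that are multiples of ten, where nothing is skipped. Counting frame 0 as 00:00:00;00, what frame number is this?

98982

As if non-drop at 30 labels/s: (0 × 3600 + 55 × 60 + 2) × 30 + 22 = 99082.
Minute boundaries passed: 55; those not divisible by 10: 55 − 5 = 50; dropped labels = 2 × 50 = 100.
Actual frame index = 99082 − 100 = 98982.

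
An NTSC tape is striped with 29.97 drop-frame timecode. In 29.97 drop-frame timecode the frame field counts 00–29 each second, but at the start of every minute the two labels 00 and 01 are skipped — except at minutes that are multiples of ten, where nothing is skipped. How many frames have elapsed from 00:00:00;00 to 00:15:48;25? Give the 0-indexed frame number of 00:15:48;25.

28437

Complete 10-minute blocks: 1, each 17982 frames → 17982.
Remaining 5 whole minutes in the current block: 1800 + 4 × 1798 = 8992 frames.
Within the current minute: 48 × 30 + 25 − 2 = 1463 (labels ;00/;01 skipped at this minute). Total = 17982 + 8992 + 1463 = 28437.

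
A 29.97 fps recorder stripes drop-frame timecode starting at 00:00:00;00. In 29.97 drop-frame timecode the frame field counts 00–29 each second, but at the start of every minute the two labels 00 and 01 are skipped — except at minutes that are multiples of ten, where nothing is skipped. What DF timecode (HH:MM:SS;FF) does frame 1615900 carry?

Ten DF minutes hold 17982 frames, so frame 1615900 lies in block 89 (frames 1600398–1618379) with 15502 frames into that block.
The block's first minute is 1800 frames and the rest 1798 each; 15502 frames reaches minute 8, so 89 × 18 + 8 × 2 = 1618 labels have been skipped so far.
Adding those back, label number 1615900 + 1618 = 1617518 at 30 labels/s is 53917 s + 8 f = 14 h 58 min 37 s frame 8, i.e. 14:58:37;08.

14:58:37;08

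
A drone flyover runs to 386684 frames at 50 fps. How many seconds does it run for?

7733.68 seconds

Running time = 386684 / (50) = 7733.68 s.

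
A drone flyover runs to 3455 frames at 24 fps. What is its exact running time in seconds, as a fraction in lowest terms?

3455/24 seconds

Running time = 3455 ÷ (24) = 3455 × 1/24 = 3455/24 s.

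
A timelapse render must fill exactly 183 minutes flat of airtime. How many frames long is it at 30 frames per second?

183 min = 10980 s.
Frames = 10980 × 30 = 329400.

329400 frames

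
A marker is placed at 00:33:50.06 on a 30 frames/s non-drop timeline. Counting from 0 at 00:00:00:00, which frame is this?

frame 60906

Total seconds to the label: (0 × 3600 + 33 × 60 + 50) = 2030.
Frame index = 2030 × 30 + 6 = 60906.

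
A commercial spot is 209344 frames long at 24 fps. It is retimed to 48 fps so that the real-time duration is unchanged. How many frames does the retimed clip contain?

418688 frames

Target frames = source frames × (target rate / source rate) = 209344 × (48)/(24) = 209344 × 2 = 418688.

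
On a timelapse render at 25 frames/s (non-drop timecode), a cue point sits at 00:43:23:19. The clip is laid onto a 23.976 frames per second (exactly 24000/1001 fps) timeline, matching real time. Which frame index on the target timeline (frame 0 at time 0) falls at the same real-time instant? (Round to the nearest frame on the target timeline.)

Source frame index: (0×3600 + 43×60 + 23) × 25 + 19 = 65094.
Real time: 65094 / (25) = 65094/25 s.
Target frame: (65094/25) × (24000/1001) = 62490240/1001 ≈ 62427.812 → 62428.

frame 62428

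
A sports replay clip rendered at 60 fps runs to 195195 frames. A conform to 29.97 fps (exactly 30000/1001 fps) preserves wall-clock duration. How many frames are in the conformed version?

97500 frames

Target frames = source frames × (target rate / source rate) = 195195 × (30000/1001)/(60) = 195195 × 500/1001 = 97500.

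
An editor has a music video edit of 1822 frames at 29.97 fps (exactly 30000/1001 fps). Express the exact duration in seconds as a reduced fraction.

Running time = 1822 ÷ (30000/1001) = 1822 × 1001/30000 = 911911/15000 s.

911911/15000 seconds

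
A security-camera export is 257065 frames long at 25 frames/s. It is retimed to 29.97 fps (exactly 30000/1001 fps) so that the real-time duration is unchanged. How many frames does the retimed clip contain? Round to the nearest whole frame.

Frames at target rate = 257065 × (30000/1001) / (25) = 308478000/1001 ≈ 308169.830.
Nearest whole frame: 308170.

308170 frames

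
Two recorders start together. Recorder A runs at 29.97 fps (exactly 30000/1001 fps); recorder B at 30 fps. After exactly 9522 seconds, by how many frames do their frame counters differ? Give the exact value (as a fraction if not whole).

285660/1001 frames

A emits 30000/1001 × 9522 = 285660000/1001 frames; B emits 30 × 9522 = 285660.
Difference = 285660/1001 frames (≈ 285.3746); B is ahead of A.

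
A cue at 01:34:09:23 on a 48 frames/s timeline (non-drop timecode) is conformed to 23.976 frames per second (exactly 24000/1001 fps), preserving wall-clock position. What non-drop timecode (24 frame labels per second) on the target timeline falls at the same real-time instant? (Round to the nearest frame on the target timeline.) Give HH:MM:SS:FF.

01:34:03:20

Source frame index: (1×3600 + 34×60 + 9) × 48 + 23 = 271175.
Real time: 271175 / (48) = 271175/48 s.
Target frame: (271175/48) × (24000/1001) = 135587500/1001 ≈ 135452.048 → 135452.
At 24 labels/s: frame 135452 → 01:34:03:20.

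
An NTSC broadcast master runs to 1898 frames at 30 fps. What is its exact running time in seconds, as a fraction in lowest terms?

949/15 seconds

Running time = 1898 ÷ (30) = 1898 × 1/30 = 949/15 s.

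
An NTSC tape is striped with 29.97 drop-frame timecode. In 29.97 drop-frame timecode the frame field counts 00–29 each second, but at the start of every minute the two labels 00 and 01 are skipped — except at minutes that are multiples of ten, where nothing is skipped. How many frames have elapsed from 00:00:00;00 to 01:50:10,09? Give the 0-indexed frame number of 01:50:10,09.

198111

As if non-drop at 30 labels/s: (1 × 3600 + 50 × 60 + 10) × 30 + 9 = 198309.
Minute boundaries passed: 110; those not divisible by 10: 110 − 11 = 99; dropped labels = 2 × 99 = 198.
Actual frame index = 198309 − 198 = 198111.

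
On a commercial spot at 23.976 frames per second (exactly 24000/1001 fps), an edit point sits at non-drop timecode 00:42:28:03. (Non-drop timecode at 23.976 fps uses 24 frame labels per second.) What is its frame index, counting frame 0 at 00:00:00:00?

Total seconds to the label: (0 × 3600 + 42 × 60 + 28) = 2548.
Frame index = 2548 × 24 + 3 = 61155.

61155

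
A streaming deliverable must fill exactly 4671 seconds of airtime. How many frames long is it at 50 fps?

233550 frames

Frames = 4671 × 50 = 233550.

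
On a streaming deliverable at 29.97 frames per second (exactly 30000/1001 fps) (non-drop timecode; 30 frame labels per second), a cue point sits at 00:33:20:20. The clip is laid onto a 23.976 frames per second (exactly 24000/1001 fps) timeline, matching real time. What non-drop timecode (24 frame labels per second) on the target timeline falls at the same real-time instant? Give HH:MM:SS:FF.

Source frame index: (0×3600 + 33×60 + 20) × 30 + 20 = 60020.
Real time: 60020 / (30000/1001) = 3004001/1500 s.
Target frame: (3004001/1500) × (24000/1001) = 48016.
At 24 labels/s: frame 48016 → 00:33:20:16.

00:33:20:16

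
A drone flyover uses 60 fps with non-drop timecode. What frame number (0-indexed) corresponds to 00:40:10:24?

Total seconds to the label: (0 × 3600 + 40 × 60 + 10) = 2410.
Frame index = 2410 × 60 + 24 = 144624.

144624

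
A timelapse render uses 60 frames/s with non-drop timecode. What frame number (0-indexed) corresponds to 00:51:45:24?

186324

Total seconds to the label: (0 × 3600 + 51 × 60 + 45) = 3105.
Frame index = 3105 × 60 + 24 = 186324.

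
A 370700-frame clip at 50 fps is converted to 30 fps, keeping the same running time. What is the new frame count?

222420 frames

Target frames = source frames × (target rate / source rate) = 370700 × (30)/(50) = 370700 × 3/5 = 222420.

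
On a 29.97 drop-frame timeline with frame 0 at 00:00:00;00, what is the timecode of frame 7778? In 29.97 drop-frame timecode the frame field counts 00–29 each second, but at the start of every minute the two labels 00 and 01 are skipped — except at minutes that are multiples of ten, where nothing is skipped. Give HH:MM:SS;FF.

Each 10-minute DF block holds 10 × 60 × 30 − 9 × 2 = 17982 frames. 7778 ÷ 17982 → 0 full blocks, remainder 7778.
Within the partial block the first minute is 1800 frames and each further minute 1798, so 4 further minute boundaries passed. Total skipped labels = 18 × 0 + 2 × 4 = 8.
Non-drop label index = 7778 + 8 = 7786; at 30 labels/s that is 00:04:19:16, i.e. DF 00:04:19;16.

00:04:19;16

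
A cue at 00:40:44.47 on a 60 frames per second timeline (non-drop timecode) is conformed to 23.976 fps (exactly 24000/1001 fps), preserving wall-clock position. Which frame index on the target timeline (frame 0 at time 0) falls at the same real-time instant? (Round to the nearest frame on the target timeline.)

frame 58616

Source frame index: (0×3600 + 40×60 + 44) × 60 + 47 = 146687.
Real time: 146687 / (60) = 146687/60 s.
Target frame: (146687/60) × (24000/1001) = 58674800/1001 ≈ 58616.184 → 58616.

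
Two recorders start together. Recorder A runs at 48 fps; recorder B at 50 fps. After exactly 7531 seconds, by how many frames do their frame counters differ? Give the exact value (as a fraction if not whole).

15062 frames

A emits 48 × 7531 = 361488 frames; B emits 50 × 7531 = 376550.
Difference = 15062 frames; B is ahead of A.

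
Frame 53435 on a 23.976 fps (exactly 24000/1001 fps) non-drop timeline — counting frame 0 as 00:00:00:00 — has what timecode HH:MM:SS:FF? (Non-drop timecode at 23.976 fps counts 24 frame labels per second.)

00:37:06:11

53435 ÷ 24 = 2226 full seconds, remainder 11 frames.
2226 s = 0 h 37 min 6 s.
Timecode: 00:37:06:11.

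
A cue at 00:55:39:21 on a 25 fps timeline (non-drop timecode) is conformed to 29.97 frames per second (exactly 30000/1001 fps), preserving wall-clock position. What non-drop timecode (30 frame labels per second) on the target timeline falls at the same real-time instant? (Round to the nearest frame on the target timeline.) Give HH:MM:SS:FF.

00:55:36:15

Source frame index: (0×3600 + 55×60 + 39) × 25 + 21 = 83496.
Real time: 83496 / (25) = 83496/25 s.
Target frame: (83496/25) × (30000/1001) = 14313600/143 ≈ 100095.105 → 100095.
At 30 labels/s: frame 100095 → 00:55:36:15.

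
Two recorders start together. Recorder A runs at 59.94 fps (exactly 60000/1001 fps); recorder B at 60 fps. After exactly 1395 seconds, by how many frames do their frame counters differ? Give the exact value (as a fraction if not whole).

A emits 60000/1001 × 1395 = 83700000/1001 frames; B emits 60 × 1395 = 83700.
Difference = 83700/1001 frames (≈ 83.6164); B is ahead of A.

83700/1001 frames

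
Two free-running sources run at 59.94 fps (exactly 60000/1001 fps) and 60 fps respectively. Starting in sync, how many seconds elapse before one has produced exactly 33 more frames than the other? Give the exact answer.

550.55 seconds

The gap grows by |60 − 60000/1001| = 60/1001 frames per second.
Time for a 33-frame gap: 33 ÷ (60/1001) = 550.55 s.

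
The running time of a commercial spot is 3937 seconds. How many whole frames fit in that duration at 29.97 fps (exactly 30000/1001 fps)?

117992 frames

Frames = 3937 × 30000/1001 = 118110000/1001 ≈ 117992.0080.
Complete frames: 117992.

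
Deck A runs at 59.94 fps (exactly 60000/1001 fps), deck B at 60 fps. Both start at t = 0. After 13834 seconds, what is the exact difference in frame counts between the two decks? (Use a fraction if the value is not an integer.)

A emits 60000/1001 × 13834 = 830040000/1001 frames; B emits 60 × 13834 = 830040.
Difference = 830040/1001 frames (≈ 829.2108); B is ahead of A.

830040/1001 frames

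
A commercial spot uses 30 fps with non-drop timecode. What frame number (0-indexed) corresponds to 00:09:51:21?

frame 17751

Total seconds to the label: (0 × 3600 + 9 × 60 + 51) = 591.
Frame index = 591 × 30 + 21 = 17751.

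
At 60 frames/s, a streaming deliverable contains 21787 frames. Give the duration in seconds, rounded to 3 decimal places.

Running time = 21787 × 1/60 = 21787/60 s ≈ 363.117 s.

363.117 seconds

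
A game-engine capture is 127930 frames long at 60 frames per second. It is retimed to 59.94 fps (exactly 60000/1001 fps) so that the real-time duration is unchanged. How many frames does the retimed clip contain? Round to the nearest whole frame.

Frames at target rate = 127930 × (60000/1001) / (60) = 11630000/91 ≈ 127802.198.
Nearest whole frame: 127802.

127802 frames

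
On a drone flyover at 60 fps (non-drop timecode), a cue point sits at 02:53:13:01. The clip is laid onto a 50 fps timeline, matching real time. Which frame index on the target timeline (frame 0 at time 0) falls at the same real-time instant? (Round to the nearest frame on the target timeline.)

Source frame index: (2×3600 + 53×60 + 13) × 60 + 1 = 623581.
Real time: 623581 / (60) = 623581/60 s.
Target frame: (623581/60) × (50) = 3117905/6 ≈ 519650.833 → 519651.

frame 519651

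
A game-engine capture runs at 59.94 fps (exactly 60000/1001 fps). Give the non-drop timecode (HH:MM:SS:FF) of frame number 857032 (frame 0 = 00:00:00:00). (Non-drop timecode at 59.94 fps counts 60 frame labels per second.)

03:58:03:52

857032 ÷ 60 = 14283 full seconds, remainder 52 frames.
14283 s = 3 h 58 min 3 s.
Timecode: 03:58:03:52.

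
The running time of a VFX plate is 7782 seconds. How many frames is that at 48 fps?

Frames = 7782 × 48 = 373536.

373536 frames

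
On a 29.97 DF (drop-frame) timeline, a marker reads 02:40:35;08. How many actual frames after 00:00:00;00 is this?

As if non-drop at 30 labels/s: (2 × 3600 + 40 × 60 + 35) × 30 + 8 = 289058.
Minute boundaries passed: 160; those not divisible by 10: 160 − 16 = 144; dropped labels = 2 × 144 = 288.
Actual frame index = 289058 − 288 = 288770.

288770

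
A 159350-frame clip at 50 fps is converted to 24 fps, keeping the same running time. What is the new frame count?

76488 frames

Target frames = source frames × (target rate / source rate) = 159350 × (24)/(50) = 159350 × 12/25 = 76488.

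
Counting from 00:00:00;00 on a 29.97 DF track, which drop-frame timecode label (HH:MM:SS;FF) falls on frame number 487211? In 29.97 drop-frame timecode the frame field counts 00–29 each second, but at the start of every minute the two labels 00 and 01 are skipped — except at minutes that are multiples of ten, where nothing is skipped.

04:30:56;17

Ten DF minutes hold 17982 frames, so frame 487211 lies in block 27 (frames 485514–503495) with 1697 frames into that block.
The block's first minute is 1800 frames and the rest 1798 each; 1697 frames reaches minute 0, so 27 × 18 + 0 × 2 = 486 labels have been skipped so far.
Adding those back, label number 487211 + 486 = 487697 at 30 labels/s is 16256 s + 17 f = 4 h 30 min 56 s frame 17, i.e. 04:30:56;17.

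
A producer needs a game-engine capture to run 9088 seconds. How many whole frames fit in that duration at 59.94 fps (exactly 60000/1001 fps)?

544735 frames

Frames = 9088 × 60000/1001 = 545280000/1001 ≈ 544735.2647.
Complete frames: 544735.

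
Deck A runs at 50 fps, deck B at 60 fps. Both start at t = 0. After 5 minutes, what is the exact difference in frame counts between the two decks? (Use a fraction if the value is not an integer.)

3000 frames

5 min = 300 s.
A emits 50 × 300 = 15000 frames; B emits 60 × 300 = 18000.
Difference = 3000 frames; B is ahead of A.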